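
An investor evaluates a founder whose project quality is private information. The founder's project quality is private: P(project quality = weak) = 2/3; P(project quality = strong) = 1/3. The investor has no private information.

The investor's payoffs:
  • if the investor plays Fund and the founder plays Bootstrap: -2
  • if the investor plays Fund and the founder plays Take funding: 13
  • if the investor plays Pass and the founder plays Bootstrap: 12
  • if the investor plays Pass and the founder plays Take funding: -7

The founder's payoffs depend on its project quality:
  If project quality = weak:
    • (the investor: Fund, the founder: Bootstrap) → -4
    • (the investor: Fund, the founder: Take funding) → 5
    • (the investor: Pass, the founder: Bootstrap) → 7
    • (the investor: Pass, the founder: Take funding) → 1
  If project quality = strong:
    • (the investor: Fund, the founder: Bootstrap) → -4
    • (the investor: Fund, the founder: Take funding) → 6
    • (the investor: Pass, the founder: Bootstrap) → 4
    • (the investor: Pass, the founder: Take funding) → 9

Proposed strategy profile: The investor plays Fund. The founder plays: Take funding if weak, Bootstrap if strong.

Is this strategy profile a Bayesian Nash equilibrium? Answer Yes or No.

No

A profile is a BNE iff every type of every player is best-responding given beliefs about the other side.
The investor plays Fund: E[Fund] = 2/3·(13) + 1/3·(-2) = 8; E[Pass] = -2/3. Best-responding. ✓
The founder (project quality weak), facing Fund: Bootstrap gives -4, Take funding gives 5. Proposed Take funding is best. ✓
The founder (project quality strong), facing Fund: Bootstrap gives -4, Take funding gives 6. Proposed Bootstrap is not best — profitable deviation exists. ✗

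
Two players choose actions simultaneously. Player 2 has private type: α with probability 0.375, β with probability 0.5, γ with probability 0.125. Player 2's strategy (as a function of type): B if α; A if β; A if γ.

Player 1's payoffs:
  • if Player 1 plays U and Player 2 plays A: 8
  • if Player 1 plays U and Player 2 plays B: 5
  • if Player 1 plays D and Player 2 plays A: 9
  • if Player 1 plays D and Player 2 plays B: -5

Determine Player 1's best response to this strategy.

U

E[U] = 0.375·(5) + 0.5·(8) + 0.125·(8) = 6.875
E[D] = 0.375·(-5) + 0.5·(9) + 0.125·(9) = 3.75
Best response: U (6.875 is the largest).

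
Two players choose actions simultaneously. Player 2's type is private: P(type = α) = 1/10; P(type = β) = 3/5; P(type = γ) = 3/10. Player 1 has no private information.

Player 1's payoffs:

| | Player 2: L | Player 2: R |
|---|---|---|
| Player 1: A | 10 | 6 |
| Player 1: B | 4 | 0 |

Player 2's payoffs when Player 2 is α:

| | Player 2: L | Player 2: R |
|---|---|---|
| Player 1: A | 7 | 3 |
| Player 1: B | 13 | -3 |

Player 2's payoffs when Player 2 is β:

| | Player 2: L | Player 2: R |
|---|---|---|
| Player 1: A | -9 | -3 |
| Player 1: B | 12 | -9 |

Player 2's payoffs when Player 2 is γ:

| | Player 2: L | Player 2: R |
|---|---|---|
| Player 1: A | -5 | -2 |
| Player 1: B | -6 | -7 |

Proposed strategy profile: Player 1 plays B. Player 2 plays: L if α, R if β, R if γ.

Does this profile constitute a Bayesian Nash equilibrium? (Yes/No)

No

A profile is a BNE iff every type of every player is best-responding given beliefs about the other side.
Player 1 plays B: E[B] = 1/10·(4) + 3/5·(0) + 3/10·(0) = 2/5; E[A] = 32/5. Not best-responding. ✗
Player 2 (type α), facing B: L gives 13, R gives -3. Proposed L is best. ✓
Player 2 (type β), facing B: L gives 12, R gives -9. Proposed R is not best — profitable deviation exists. ✗
Player 2 (type γ), facing B: L gives -6, R gives -7. Proposed R is not best — profitable deviation exists. ✗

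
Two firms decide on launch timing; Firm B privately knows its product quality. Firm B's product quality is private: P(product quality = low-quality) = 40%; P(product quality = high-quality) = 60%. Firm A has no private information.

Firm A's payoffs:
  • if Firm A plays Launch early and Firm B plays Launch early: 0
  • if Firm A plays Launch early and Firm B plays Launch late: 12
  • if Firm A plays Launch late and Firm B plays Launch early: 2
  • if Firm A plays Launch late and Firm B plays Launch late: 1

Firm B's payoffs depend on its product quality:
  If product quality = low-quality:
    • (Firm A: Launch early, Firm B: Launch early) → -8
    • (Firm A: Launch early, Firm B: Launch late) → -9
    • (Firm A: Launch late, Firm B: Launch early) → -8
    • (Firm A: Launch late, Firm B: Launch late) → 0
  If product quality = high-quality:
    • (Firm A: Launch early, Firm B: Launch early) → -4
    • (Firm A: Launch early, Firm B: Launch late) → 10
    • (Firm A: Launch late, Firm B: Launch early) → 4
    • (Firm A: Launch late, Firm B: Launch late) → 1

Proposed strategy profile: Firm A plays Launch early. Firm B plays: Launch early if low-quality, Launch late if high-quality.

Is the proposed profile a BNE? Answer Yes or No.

Yes

A profile is a BNE iff every type of every player is best-responding given beliefs about the other side.
Firm A plays Launch early: E[Launch early] = 0.4·(0) + 0.6·(12) = 7.2; E[Launch late] = 1.4. Best-responding. ✓
Firm B (product quality low-quality), facing Launch early: Launch early gives -8, Launch late gives -9. Proposed Launch early is best. ✓
Firm B (product quality high-quality), facing Launch early: Launch early gives -4, Launch late gives 10. Proposed Launch late is best. ✓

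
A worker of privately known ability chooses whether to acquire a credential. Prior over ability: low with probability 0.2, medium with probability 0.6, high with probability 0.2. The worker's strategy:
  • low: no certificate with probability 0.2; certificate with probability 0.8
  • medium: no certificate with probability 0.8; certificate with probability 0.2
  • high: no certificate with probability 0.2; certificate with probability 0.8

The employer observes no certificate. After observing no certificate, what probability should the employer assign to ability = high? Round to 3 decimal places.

Apply Bayes' rule using the sender's strategy as the likelihood.
P(no certificate) = 0.2·0.2 + 0.6·0.8 + 0.2·0.2 = 0.56
P(high | no certificate) = (0.2·0.2) / 0.56 = 0.04 / 0.56 = 0.0714286

0.071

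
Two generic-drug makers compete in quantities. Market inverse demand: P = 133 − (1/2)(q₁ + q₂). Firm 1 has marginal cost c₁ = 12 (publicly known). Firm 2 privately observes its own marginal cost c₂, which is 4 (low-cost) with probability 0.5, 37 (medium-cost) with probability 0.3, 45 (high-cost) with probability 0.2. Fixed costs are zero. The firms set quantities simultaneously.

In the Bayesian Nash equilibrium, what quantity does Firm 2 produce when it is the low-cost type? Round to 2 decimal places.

85.30

Type-c best response for Firm 2: q₂(c) = (133 − c) − q₁/2.
Firm 1 maximizes expected profit; its first-order condition is 133 − q₁ − (1/2)E[q₂] − 12 = 0.
Substituting E[q₂] and solving: E[c₂] = 22.1, so q₁ = (133 − 2·12 + 22.1)/(3/2) = 87.4.
q₂(low-cost) = (133 − 4 − (1/2)·87.4) = 85.3.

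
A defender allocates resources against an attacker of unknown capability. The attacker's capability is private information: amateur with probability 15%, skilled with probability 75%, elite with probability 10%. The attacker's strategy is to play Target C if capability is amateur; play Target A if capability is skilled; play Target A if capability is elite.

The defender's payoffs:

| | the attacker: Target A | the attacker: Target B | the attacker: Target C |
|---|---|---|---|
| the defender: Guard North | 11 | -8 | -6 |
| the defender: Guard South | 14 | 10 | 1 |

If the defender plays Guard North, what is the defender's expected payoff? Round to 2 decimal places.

8.45

E[Guard North] = 0.15·(-6) + 0.75·11 + 0.1·11 = (-0.9) + 8.25 + 1.1 = 8.45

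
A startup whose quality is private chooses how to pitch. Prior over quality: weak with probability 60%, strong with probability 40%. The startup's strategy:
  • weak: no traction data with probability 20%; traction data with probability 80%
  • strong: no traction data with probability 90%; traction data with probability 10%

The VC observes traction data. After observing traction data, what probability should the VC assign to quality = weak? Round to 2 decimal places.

0.92

P(traction data) = 0.6·0.8 + 0.4·0.1 = 0.52
P(weak | traction data) = (0.6·0.8) / 0.52 = 0.48 / 0.52 = 0.923077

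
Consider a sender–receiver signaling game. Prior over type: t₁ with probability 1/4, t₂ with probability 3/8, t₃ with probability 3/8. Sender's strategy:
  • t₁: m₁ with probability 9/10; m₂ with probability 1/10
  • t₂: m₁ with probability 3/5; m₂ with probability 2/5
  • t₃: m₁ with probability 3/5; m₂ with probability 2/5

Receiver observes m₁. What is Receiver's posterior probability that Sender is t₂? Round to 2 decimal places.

P(m₁) = (1/4)·(9/10) + (3/8)·(3/5) + (3/8)·(3/5) = 27/40
P(t₂ | m₁) = ((3/8)·(3/5)) / (27/40) = (9/40) / (27/40) = 1/3

0.33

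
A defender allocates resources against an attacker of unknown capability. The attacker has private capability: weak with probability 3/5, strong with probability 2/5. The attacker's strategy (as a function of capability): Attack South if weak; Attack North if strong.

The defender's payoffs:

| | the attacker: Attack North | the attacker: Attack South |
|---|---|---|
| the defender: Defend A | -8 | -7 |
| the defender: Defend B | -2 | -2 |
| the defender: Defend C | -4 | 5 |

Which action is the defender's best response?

Compute the defender's expected payoff for each action, taking the expectation over the attacker's type.
E[Defend A] = 3/5·(-7) + 2/5·(-8) = -37/5
E[Defend B] = 3/5·(-2) + 2/5·(-2) = -2
E[Defend C] = 3/5·(5) + 2/5·(-4) = 7/5
Best response: Defend C (7/5 is the largest).

Defend C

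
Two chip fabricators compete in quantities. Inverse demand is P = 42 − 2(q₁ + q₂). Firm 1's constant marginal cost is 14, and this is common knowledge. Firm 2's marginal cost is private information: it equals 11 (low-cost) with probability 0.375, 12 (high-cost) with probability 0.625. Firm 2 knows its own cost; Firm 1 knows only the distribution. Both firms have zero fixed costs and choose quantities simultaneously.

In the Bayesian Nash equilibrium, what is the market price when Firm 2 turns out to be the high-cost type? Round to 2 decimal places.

Firm 2 with cost c maximizes (42 − 2(q₁+q₂) − c)·q₂, giving q₂(c) = (42 − c − 2q₁)/4.
E[c₂] = 0.375·11 + 0.625·12 = 11.625
Firm 1's FOC against E[q₂] yields q₁ = (42 − 2·14 + E[c₂])/6 = (42 − 28 + 11.625)/6 = 4.27083.
q₂(high-cost) = 5.36458, so P = 42 − 2·(4.27083 + 5.36458) = 22.7292.

22.73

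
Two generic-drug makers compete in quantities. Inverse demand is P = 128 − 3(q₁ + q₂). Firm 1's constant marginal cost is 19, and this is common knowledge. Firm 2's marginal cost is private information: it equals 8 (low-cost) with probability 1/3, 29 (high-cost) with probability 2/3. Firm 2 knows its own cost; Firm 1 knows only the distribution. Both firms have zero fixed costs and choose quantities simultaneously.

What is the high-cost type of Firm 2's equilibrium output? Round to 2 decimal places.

10.28

Firm 2 with cost c maximizes (128 − 3(q₁+q₂) − c)·q₂, giving q₂(c) = (128 − c − 3q₁)/6.
E[c₂] = 1/3·8 + 2/3·29 = 22
Firm 1's FOC against E[q₂] yields q₁ = (128 − 2·19 + E[c₂])/9 = (128 − 38 + 22)/9 = 12.4444.
q₂(high-cost) = (128 − 29 − 3·12.4444)/6 = 10.2778.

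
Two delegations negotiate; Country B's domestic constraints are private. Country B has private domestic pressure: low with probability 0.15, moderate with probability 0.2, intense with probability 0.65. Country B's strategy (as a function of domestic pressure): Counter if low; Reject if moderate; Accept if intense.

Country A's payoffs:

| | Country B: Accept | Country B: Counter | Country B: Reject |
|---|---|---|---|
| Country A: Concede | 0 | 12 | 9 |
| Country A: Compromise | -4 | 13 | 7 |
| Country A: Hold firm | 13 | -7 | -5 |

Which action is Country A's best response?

Hold firm

E[Concede] = 0.15·(12) + 0.2·(9) + 0.65·(0) = 3.6
E[Compromise] = 0.15·(13) + 0.2·(7) + 0.65·(-4) = 0.75
E[Hold firm] = 0.15·(-7) + 0.2·(-5) + 0.65·(13) = 6.4
Best response: Hold firm (6.4 is the largest).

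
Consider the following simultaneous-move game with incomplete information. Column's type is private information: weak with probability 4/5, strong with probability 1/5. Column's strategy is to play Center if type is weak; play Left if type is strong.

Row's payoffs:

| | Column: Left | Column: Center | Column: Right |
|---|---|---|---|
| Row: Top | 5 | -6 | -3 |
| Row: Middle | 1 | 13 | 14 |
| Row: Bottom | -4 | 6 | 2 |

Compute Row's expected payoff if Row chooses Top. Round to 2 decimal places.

E[Top] = 4/5·(-6) + 1/5·5 = (-24/5) + 1 = -19/5

-3.80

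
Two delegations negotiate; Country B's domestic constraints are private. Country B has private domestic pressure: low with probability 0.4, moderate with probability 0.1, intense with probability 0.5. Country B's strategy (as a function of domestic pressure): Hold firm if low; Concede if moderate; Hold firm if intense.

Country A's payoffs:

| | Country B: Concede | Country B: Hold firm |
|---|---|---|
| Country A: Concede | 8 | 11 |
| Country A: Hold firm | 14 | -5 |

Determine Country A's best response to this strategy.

Concede

E[Concede] = 0.4·(11) + 0.1·(8) + 0.5·(11) = 10.7
E[Hold firm] = 0.4·(-5) + 0.1·(14) + 0.5·(-5) = -3.1
Best response: Concede (10.7 is the largest).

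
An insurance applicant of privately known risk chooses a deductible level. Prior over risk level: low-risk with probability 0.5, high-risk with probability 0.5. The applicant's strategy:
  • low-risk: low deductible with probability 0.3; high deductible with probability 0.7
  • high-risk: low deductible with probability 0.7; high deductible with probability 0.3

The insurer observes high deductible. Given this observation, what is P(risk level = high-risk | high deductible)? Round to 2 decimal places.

0.30

P(high deductible) = 0.5·0.7 + 0.5·0.3 = 0.5
P(high-risk | high deductible) = (0.5·0.3) / 0.5 = 0.15 / 0.5 = 0.3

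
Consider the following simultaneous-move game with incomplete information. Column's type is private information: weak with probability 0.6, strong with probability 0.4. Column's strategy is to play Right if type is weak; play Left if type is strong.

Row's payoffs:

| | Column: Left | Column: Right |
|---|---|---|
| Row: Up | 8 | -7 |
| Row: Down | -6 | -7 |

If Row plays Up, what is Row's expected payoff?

-1

Take the expectation over Column's type, weighting each type's action by its prior probability.
E[Up] = 0.6·(-7) + 0.4·8 = (-4.2) + 3.2 = -1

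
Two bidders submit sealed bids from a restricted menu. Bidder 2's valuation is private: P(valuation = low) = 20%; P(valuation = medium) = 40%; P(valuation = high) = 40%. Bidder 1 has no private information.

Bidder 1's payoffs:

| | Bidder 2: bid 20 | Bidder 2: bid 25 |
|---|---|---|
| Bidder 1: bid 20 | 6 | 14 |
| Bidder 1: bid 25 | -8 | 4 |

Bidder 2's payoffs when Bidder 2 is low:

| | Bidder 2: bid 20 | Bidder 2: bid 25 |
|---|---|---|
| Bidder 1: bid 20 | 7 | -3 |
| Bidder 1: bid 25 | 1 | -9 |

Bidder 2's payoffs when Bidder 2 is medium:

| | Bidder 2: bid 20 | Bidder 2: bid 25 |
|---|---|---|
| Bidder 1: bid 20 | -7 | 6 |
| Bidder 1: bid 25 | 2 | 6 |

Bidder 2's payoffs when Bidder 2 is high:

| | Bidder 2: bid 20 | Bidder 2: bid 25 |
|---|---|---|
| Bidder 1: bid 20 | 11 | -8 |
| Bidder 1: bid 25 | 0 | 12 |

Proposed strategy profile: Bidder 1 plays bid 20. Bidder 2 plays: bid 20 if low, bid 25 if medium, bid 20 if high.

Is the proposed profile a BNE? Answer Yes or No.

A profile is a BNE iff every type of every player is best-responding given beliefs about the other side.
Bidder 1 plays bid 20: E[bid 20] = 0.2·(6) + 0.4·(14) + 0.4·(6) = 9.2; E[bid 25] = -3.2. Best-responding. ✓
Bidder 2 (valuation low), facing bid 20: bid 20 gives 7, bid 25 gives -3. Proposed bid 20 is best. ✓
Bidder 2 (valuation medium), facing bid 20: bid 20 gives -7, bid 25 gives 6. Proposed bid 25 is best. ✓
Bidder 2 (valuation high), facing bid 20: bid 20 gives 11, bid 25 gives -8. Proposed bid 20 is best. ✓

Yes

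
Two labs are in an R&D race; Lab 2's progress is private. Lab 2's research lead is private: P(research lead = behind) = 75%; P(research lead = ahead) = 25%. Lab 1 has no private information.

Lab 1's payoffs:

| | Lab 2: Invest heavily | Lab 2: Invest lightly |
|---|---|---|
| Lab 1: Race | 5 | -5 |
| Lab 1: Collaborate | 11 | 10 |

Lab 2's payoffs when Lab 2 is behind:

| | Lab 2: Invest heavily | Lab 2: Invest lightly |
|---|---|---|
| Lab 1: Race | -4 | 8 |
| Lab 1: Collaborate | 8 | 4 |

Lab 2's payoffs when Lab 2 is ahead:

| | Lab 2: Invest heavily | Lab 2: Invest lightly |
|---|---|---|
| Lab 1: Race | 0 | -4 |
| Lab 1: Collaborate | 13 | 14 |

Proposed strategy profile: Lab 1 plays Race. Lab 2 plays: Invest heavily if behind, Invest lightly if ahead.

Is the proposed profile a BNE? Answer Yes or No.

Lab 1 plays Race: E[Race] = 0.75·(5) + 0.25·(-5) = 2.5; E[Collaborate] = 10.75. Not best-responding. ✗
Lab 2 (research lead behind), facing Race: Invest heavily gives -4, Invest lightly gives 8. Proposed Invest heavily is not best — profitable deviation exists. ✗
Lab 2 (research lead ahead), facing Race: Invest heavily gives 0, Invest lightly gives -4. Proposed Invest lightly is not best — profitable deviation exists. ✗

No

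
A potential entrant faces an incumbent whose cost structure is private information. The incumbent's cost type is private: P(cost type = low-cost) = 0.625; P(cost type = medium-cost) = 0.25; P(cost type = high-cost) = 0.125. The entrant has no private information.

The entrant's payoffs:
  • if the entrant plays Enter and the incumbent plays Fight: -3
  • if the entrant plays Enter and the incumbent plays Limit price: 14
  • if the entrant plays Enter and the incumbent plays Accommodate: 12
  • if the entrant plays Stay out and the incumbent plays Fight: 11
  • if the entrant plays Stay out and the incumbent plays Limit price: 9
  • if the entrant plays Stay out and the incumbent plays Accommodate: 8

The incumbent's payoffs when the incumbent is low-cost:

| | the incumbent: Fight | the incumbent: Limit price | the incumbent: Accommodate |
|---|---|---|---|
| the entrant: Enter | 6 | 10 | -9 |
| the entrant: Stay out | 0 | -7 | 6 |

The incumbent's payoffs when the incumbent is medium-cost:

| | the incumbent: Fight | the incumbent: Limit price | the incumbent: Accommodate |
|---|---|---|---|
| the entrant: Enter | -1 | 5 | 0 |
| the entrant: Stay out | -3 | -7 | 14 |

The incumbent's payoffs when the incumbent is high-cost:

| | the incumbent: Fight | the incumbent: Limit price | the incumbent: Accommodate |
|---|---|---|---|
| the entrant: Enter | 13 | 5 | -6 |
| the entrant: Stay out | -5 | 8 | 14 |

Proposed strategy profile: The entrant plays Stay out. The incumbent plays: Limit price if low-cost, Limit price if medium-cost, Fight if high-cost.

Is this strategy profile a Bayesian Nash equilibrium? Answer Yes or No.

No

A profile is a BNE iff every type of every player is best-responding given beliefs about the other side.
The entrant plays Stay out: E[Stay out] = 0.625·(9) + 0.25·(9) + 0.125·(11) = 9.25; E[Enter] = 11.875. Not best-responding. ✗
The incumbent (cost type low-cost), facing Stay out: Fight gives 0, Limit price gives -7, Accommodate gives 6. Proposed Limit price is not best — profitable deviation exists. ✗
The incumbent (cost type medium-cost), facing Stay out: Fight gives -3, Limit price gives -7, Accommodate gives 14. Proposed Limit price is not best — profitable deviation exists. ✗
The incumbent (cost type high-cost), facing Stay out: Fight gives -5, Limit price gives 8, Accommodate gives 14. Proposed Fight is not best — profitable deviation exists. ✗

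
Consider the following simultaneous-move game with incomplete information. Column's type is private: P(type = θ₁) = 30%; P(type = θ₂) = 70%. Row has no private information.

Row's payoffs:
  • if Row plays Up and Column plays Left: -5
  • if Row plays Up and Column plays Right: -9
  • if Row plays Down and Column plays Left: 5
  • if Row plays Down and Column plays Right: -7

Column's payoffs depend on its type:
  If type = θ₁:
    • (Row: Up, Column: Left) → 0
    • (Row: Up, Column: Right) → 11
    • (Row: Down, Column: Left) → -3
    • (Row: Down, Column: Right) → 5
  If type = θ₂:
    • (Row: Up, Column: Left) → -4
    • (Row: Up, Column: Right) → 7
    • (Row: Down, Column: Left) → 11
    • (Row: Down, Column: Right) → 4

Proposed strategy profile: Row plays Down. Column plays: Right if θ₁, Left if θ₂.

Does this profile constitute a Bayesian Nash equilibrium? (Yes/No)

Row plays Down: E[Down] = 0.3·(-7) + 0.7·(5) = 1.4; E[Up] = -6.2. Best-responding. ✓
Column (type θ₁), facing Down: Left gives -3, Right gives 5. Proposed Right is best. ✓
Column (type θ₂), facing Down: Left gives 11, Right gives 4. Proposed Left is best. ✓

Yes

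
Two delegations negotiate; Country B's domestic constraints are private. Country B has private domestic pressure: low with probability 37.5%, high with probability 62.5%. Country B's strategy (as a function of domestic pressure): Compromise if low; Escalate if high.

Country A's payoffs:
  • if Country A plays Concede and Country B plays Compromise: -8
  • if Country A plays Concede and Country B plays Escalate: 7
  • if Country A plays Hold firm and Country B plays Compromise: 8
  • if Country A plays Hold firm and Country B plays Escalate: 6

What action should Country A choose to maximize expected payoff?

Hold firm

E[Concede] = 0.375·(-8) + 0.625·(7) = 1.375
E[Hold firm] = 0.375·(8) + 0.625·(6) = 6.75
Best response: Hold firm (6.75 is the largest).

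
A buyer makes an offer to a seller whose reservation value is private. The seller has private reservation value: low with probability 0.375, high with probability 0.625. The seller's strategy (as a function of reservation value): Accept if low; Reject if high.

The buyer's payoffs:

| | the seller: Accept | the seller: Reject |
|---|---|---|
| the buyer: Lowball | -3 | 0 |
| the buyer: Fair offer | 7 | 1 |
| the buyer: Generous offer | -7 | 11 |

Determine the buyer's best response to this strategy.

Generous offer

Compute the buyer's expected payoff for each action, taking the expectation over the seller's type.
E[Lowball] = 0.375·(-3) + 0.625·(0) = -1.125
E[Fair offer] = 0.375·(7) + 0.625·(1) = 3.25
E[Generous offer] = 0.375·(-7) + 0.625·(11) = 4.25
Best response: Generous offer (4.25 is the largest).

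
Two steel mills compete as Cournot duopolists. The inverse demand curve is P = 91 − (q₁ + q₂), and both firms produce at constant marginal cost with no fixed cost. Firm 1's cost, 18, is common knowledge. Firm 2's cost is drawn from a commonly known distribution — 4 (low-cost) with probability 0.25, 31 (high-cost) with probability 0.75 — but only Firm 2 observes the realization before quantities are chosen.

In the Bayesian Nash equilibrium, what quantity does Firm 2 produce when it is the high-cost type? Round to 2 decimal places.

16.79

Firm 2 with cost c maximizes (91 − (q₁+q₂) − c)·q₂, giving q₂(c) = (91 − c − q₁)/2.
E[c₂] = 0.25·4 + 0.75·31 = 24.25
Firm 1's FOC against E[q₂] yields q₁ = (91 − 2·18 + E[c₂])/3 = (91 − 36 + 24.25)/3 = 26.4167.
q₂(high-cost) = (91 − 31 − 26.4167)/2 = 16.7917.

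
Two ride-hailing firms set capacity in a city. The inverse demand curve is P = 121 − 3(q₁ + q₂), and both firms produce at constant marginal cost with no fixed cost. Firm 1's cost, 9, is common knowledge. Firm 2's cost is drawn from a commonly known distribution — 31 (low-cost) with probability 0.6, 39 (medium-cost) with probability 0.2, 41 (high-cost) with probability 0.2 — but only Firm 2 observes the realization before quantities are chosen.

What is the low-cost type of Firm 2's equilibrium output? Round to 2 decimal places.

7.36

Firm 2 with cost c maximizes (121 − 3(q₁+q₂) − c)·q₂, giving q₂(c) = (121 − c − 3q₁)/6.
E[c₂] = 0.6·31 + 0.2·39 + 0.2·41 = 34.6
Firm 1's FOC against E[q₂] yields q₁ = (121 − 2·9 + E[c₂])/9 = (121 − 18 + 34.6)/9 = 15.2889.
q₂(low-cost) = (121 − 31 − 3·15.2889)/6 = 7.35556.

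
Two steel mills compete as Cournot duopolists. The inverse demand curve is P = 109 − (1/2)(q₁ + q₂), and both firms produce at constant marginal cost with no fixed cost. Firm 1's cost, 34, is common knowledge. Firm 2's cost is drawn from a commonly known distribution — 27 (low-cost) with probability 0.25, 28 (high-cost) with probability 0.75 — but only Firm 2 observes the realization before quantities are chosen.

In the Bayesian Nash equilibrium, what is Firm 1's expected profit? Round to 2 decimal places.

1050.35

Each type of Firm 2 best-responds to q₁; Firm 1 best-responds to the expected q₂ over Firm 2's types.
Firm 2 with cost c maximizes (109 − (1/2)(q₁+q₂) − c)·q₂, giving q₂(c) = (109 − c − (1/2)q₁).
E[c₂] = 0.25·27 + 0.75·28 = 27.75
Firm 1's FOC against E[q₂] yields q₁ = (109 − 2·34 + E[c₂])/(3/2) = (109 − 68 + 27.75)/(3/2) = 45.8333.
E[P] = 109 − (1/2)·(q₁ + E[q₂]) = 56.9167; Firm 1's expected profit = (E[P] − 34)·q₁ = (56.9167 − 34)·45.8333 = 1050.35.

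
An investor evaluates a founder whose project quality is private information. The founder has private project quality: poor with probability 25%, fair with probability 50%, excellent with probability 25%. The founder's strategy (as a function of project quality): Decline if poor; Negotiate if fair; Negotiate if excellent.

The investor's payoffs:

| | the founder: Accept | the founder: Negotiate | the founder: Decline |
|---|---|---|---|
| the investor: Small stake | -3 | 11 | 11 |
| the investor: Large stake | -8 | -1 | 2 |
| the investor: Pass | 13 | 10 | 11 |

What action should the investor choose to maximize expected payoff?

Compute the investor's expected payoff for each action, taking the expectation over the founder's type.
E[Small stake] = 0.25·(11) + 0.5·(11) + 0.25·(11) = 11
E[Large stake] = 0.25·(2) + 0.5·(-1) + 0.25·(-1) = -0.25
E[Pass] = 0.25·(11) + 0.5·(10) + 0.25·(10) = 10.25
Best response: Small stake (11 is the largest).

Small stake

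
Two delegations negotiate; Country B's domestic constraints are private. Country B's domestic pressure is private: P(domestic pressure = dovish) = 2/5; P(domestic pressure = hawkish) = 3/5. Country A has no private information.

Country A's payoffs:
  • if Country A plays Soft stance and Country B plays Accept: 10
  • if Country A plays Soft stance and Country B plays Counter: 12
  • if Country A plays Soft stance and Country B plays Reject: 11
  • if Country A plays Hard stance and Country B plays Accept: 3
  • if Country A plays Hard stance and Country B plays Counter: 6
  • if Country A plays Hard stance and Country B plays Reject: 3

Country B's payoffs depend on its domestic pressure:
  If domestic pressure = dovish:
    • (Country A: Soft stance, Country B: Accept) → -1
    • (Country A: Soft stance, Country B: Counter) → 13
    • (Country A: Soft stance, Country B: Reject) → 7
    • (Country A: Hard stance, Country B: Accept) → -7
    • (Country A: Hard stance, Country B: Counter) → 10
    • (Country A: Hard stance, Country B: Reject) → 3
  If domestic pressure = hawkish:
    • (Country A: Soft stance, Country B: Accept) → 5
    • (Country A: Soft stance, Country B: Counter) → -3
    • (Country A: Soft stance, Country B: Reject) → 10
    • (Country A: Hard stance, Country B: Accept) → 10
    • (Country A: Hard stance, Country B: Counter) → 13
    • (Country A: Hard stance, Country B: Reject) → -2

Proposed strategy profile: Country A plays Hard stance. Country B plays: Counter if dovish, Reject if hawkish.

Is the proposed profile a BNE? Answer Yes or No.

Country A plays Hard stance: E[Hard stance] = 2/5·(6) + 3/5·(3) = 21/5; E[Soft stance] = 57/5. Not best-responding. ✗
Country B (domestic pressure dovish), facing Hard stance: Accept gives -7, Counter gives 10, Reject gives 3. Proposed Counter is best. ✓
Country B (domestic pressure hawkish), facing Hard stance: Accept gives 10, Counter gives 13, Reject gives -2. Proposed Reject is not best — profitable deviation exists. ✗

No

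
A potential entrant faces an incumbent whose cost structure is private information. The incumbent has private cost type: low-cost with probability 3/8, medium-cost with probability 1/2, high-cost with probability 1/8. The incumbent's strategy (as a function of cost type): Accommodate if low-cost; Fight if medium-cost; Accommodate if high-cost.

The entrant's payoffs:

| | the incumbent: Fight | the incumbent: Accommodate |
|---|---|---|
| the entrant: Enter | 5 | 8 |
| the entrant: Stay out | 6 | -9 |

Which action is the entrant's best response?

E[Enter] = 3/8·(8) + 1/2·(5) + 1/8·(8) = 13/2
E[Stay out] = 3/8·(-9) + 1/2·(6) + 1/8·(-9) = -3/2
Best response: Enter (13/2 is the largest).

Enter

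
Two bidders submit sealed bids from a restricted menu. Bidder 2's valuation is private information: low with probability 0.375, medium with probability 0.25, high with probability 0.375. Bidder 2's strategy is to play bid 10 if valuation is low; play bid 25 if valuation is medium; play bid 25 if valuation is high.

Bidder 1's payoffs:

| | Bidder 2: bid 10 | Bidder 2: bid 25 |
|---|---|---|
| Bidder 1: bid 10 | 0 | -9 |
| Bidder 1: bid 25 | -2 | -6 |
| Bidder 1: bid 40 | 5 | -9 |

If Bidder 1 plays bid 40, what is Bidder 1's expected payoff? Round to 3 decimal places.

-3.750

Take the expectation over Bidder 2's valuation, weighting each type's action by its prior probability.
E[bid 40] = 0.375·5 + 0.25·(-9) + 0.375·(-9) = 1.875 + (-2.25) + (-3.375) = -3.75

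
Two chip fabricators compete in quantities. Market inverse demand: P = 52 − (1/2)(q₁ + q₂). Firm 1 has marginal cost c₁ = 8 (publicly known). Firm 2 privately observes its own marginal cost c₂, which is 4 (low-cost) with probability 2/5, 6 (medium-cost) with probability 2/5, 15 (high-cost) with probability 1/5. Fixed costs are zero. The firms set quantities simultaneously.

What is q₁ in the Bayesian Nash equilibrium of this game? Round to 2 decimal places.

Each type of Firm 2 best-responds to q₁; Firm 1 best-responds to the expected q₂ over Firm 2's types.
Firm 2 with cost c maximizes (52 − (1/2)(q₁+q₂) − c)·q₂, giving q₂(c) = (52 − c − (1/2)q₁).
E[c₂] = 2/5·4 + 2/5·6 + 1/5·15 = 7
Firm 1's FOC against E[q₂] yields q₁ = (52 − 2·8 + E[c₂])/(3/2) = (52 − 16 + 7)/(3/2) = 28.6667.

28.67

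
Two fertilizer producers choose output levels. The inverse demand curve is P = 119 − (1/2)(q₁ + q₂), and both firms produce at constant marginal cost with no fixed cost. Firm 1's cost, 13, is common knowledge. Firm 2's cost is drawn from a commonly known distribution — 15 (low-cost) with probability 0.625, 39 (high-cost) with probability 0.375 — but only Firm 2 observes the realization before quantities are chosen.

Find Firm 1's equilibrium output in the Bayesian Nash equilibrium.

78

Type-c best response for Firm 2: q₂(c) = (119 − c) − q₁/2.
Firm 1 maximizes expected profit; its first-order condition is 119 − q₁ − (1/2)E[q₂] − 13 = 0.
Substituting E[q₂] and solving: E[c₂] = 24, so q₁ = (119 − 2·13 + 24)/(3/2) = 78.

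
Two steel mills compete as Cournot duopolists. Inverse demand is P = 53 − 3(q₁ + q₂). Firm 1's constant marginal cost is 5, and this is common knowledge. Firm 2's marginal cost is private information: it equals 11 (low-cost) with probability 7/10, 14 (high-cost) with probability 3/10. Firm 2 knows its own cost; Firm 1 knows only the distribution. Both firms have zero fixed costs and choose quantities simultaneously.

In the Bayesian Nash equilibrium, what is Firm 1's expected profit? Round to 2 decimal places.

111.63

Type-c best response for Firm 2: q₂(c) = (53 − c)/6 − q₁/2.
Firm 1 maximizes expected profit; its first-order condition is 53 − 6q₁ − 3E[q₂] − 5 = 0.
Substituting E[q₂] and solving: E[c₂] = 11.9, so q₁ = (53 − 2·5 + 11.9)/9 = 6.1.
E[P] = 53 − 3·(q₁ + E[q₂]) = 23.3; Firm 1's expected profit = (E[P] − 5)·q₁ = (23.3 − 5)·6.1 = 111.63.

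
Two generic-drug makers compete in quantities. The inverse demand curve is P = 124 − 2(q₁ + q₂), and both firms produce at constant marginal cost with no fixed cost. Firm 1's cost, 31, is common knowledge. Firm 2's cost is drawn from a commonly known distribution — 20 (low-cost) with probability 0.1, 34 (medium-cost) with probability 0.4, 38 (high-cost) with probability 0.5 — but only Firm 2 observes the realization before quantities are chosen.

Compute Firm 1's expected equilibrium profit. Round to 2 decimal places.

Each type of Firm 2 best-responds to q₁; Firm 1 best-responds to the expected q₂ over Firm 2's types.
Firm 2 with cost c maximizes (124 − 2(q₁+q₂) − c)·q₂, giving q₂(c) = (124 − c − 2q₁)/4.
E[c₂] = 0.1·20 + 0.4·34 + 0.5·38 = 34.6
Firm 1's FOC against E[q₂] yields q₁ = (124 − 2·31 + E[c₂])/6 = (124 − 62 + 34.6)/6 = 16.1.
E[P] = 124 − 2·(q₁ + E[q₂]) = 63.2; Firm 1's expected profit = (E[P] − 31)·q₁ = (63.2 − 31)·16.1 = 518.42.

518.42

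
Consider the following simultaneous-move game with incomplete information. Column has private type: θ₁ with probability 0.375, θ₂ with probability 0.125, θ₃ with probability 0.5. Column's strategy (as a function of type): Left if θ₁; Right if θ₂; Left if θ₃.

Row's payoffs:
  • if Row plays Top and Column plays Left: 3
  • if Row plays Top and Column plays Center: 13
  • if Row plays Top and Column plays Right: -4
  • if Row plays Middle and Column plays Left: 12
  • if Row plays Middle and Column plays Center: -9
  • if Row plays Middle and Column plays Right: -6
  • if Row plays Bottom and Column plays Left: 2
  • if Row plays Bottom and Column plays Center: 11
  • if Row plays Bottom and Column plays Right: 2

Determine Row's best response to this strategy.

Middle

E[Top] = 0.375·(3) + 0.125·(-4) + 0.5·(3) = 2.125
E[Middle] = 0.375·(12) + 0.125·(-6) + 0.5·(12) = 9.75
E[Bottom] = 0.375·(2) + 0.125·(2) + 0.5·(2) = 2
Best response: Middle (9.75 is the largest).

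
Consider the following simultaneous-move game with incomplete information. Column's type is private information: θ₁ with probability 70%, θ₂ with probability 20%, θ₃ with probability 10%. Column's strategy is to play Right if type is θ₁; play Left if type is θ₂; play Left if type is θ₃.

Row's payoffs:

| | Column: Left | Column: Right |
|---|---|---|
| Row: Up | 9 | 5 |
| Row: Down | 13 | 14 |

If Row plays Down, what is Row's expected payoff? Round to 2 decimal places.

13.70

E[Down] = 0.7·14 + 0.2·13 + 0.1·13 = 9.8 + 2.6 + 1.3 = 13.7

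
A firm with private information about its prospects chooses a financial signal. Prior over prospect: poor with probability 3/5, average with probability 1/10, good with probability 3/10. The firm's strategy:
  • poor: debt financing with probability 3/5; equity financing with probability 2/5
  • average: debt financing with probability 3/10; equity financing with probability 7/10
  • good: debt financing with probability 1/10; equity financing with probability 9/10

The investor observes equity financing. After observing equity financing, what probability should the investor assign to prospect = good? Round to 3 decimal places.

P(equity financing) = (3/5)·(2/5) + (1/10)·(7/10) + (3/10)·(9/10) = 29/50
P(good | equity financing) = ((3/10)·(9/10)) / (29/50) = (27/100) / (29/50) = 27/58

0.466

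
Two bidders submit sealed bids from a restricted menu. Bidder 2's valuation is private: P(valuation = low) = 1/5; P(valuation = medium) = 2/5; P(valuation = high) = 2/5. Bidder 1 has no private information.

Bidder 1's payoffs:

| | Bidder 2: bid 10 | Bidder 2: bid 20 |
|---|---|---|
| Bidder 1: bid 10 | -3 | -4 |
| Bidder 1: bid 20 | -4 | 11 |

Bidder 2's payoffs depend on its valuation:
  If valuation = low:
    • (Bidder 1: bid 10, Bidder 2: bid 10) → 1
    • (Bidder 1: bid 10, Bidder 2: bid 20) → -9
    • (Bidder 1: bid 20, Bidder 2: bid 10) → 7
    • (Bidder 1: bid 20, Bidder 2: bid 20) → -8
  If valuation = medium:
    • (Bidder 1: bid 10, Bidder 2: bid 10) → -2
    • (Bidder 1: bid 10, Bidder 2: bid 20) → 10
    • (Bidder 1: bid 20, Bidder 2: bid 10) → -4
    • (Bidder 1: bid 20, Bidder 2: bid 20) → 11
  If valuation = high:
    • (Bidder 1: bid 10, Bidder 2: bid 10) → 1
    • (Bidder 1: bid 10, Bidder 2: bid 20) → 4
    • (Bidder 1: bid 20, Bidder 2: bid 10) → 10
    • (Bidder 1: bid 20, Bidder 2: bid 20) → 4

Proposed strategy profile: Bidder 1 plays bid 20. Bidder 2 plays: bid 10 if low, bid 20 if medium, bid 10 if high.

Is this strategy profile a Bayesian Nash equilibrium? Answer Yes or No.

A profile is a BNE iff every type of every player is best-responding given beliefs about the other side.
Bidder 1 plays bid 20: E[bid 20] = 1/5·(-4) + 2/5·(11) + 2/5·(-4) = 2; E[bid 10] = -17/5. Best-responding. ✓
Bidder 2 (valuation low), facing bid 20: bid 10 gives 7, bid 20 gives -8. Proposed bid 10 is best. ✓
Bidder 2 (valuation medium), facing bid 20: bid 10 gives -4, bid 20 gives 11. Proposed bid 20 is best. ✓
Bidder 2 (valuation high), facing bid 20: bid 10 gives 10, bid 20 gives 4. Proposed bid 10 is best. ✓

Yes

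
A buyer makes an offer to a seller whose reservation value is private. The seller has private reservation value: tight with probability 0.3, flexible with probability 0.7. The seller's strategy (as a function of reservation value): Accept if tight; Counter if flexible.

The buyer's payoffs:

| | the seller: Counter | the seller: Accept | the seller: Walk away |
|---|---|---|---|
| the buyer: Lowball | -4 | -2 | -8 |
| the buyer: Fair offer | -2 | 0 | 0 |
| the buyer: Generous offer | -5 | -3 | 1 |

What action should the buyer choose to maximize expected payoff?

E[Lowball] = 0.3·(-2) + 0.7·(-4) = -3.4
E[Fair offer] = 0.3·(0) + 0.7·(-2) = -1.4
E[Generous offer] = 0.3·(-3) + 0.7·(-5) = -4.4
Best response: Fair offer (-1.4 is the largest).

Fair offer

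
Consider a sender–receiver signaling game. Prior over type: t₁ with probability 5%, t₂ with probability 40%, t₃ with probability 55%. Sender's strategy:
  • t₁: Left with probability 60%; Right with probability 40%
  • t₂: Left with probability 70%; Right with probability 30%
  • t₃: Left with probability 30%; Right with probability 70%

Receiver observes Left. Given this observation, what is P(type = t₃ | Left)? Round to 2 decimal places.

0.35

Apply Bayes' rule using the sender's strategy as the likelihood.
P(Left) = 0.05·0.6 + 0.4·0.7 + 0.55·0.3 = 0.475
P(t₃ | Left) = (0.55·0.3) / 0.475 = 0.165 / 0.475 = 0.347368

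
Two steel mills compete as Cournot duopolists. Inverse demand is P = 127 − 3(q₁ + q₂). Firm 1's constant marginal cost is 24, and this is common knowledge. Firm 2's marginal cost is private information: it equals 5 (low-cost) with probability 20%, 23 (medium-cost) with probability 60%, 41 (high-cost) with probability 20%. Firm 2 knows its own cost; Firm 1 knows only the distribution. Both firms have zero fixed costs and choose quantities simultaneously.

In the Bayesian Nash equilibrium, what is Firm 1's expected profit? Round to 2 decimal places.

Firm 2 with cost c maximizes (127 − 3(q₁+q₂) − c)·q₂, giving q₂(c) = (127 − c − 3q₁)/6.
E[c₂] = 0.2·5 + 0.6·23 + 0.2·41 = 23
Firm 1's FOC against E[q₂] yields q₁ = (127 − 2·24 + E[c₂])/9 = (127 − 48 + 23)/9 = 11.3333.
E[P] = 127 − 3·(q₁ + E[q₂]) = 58; Firm 1's expected profit = (E[P] − 24)·q₁ = (58 − 24)·11.3333 = 385.333.

385.33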